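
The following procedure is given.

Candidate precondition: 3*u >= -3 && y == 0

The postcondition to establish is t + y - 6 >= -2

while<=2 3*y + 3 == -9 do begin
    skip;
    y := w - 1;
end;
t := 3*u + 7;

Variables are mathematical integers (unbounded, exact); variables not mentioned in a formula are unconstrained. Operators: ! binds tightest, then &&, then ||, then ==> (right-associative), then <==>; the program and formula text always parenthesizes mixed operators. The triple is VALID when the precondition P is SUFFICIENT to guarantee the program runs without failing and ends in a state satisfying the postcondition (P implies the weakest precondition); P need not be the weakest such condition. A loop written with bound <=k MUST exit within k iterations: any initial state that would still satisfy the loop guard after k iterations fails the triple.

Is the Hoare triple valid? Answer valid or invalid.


Working backward. After the program, the postcondition t + y - 6 >= -2 must hold; in canonical form it is t + y >= 4.
Before t := 3*u + 7: 3*u + y >= -3
Before the loop (bound <=2), unroll the exhaustion recursion (WP_0 = exit-now case; WP_j = one more guarded iteration, up to j = 2):
  WP_0: (!(3*y == -12)) && 3*u + y >= -3
  WP_1: (3*y == -12 ==> ((!(3*w == -9)) && 3*u + w >= -2)) && ((!(3*y == -12)) ==> 3*u + y >= -3)
  WP_2: (3*y == -12 ==> ((3*w == -9 ==> ((!(3*w == -9)) && 3*u + w >= -2)) && ((!(3*w == -9)) ==> 3*u + w >= -2))) && ((!(3*y == -12)) ==> 3*u + y >= -3)
So before the loop: (3*y == -12 ==> ((3*w == -9 ==> ((!(3*w == -9)) && 3*u + w >= -2)) && ((!(3*w == -9)) ==> 3*u + w >= -2))) && ((!(3*y == -12)) ==> 3*u + y >= -3)
The weakest precondition is (3*y == -12 ==> ((3*w == -9 ==> ((!(3*w == -9)) && 3*u + w >= -2)) && ((!(3*w == -9)) ==> 3*u + w >= -2))) && ((!(3*y == -12)) ==> 3*u + y >= -3).
Check whether 3*u >= -3 && y == 0 implies it.
Every state satisfying the precondition satisfies the weakest precondition: the implication holds.
Answer: valid


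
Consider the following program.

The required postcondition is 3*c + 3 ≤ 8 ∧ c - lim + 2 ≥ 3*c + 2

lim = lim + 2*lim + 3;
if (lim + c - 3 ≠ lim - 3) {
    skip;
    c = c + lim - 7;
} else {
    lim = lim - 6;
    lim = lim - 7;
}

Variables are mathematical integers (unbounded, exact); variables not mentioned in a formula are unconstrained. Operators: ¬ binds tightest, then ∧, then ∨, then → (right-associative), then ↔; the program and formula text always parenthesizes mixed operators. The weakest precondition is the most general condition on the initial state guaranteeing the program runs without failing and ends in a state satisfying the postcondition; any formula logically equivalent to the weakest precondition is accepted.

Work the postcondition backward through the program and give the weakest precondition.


Working backward. After the program, the postcondition 3*c + 3 ≤ 8 ∧ c - lim + 2 ≥ 3*c + 2 must hold; in canonical form it is 3*c ≤ 5 ∧ 2*c + lim ≤ 0.
Then branch requires 3*c + 3*lim ≤ 26 ∧ 2*c + 3*lim ≤ 14; else branch requires 3*c ≤ 5 ∧ 2*c + lim ≤ 13.
Before the if: (c ≠ 0 → (3*c + 3*lim ≤ 26 ∧ 2*c + 3*lim ≤ 14)) ∧ ((¬(c ≠ 0)) → (3*c ≤ 5 ∧ 2*c + lim ≤ 13))
Before lim := lim + 2*lim + 3: (c ≠ 0 → (3*c + 9*lim ≤ 17 ∧ 2*c + 9*lim ≤ 5)) ∧ ((¬(c ≠ 0)) → (3*c ≤ 5 ∧ 2*c + 3*lim ≤ 10))
Answer: WP = (c ≠ 0 → (3*c + 9*lim ≤ 17 ∧ 2*c + 9*lim ≤ 5)) ∧ ((¬(c ≠ 0)) → (3*c ≤ 5 ∧ 2*c + 3*lim ≤ 10))


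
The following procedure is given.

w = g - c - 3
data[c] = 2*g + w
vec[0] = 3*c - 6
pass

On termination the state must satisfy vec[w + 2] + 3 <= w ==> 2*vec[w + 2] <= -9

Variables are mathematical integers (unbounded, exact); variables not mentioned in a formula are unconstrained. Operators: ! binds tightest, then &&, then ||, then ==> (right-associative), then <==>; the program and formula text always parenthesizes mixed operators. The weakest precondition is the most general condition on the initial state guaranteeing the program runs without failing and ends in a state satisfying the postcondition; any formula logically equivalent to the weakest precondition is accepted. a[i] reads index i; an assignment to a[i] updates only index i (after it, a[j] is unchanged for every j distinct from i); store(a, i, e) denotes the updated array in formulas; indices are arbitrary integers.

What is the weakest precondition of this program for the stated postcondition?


Working backward. After the program, the postcondition vec[w + 2] + 3 <= w ==> 2*vec[w + 2] <= -9 must hold; in canonical form it is vec[w + 2] <= w - 3 ==> 2*vec[w + 2] <= -9.
Before skip: vec[w + 2] <= w - 3 ==> 2*vec[w + 2] <= -9
Before vec[0] := 3*c - 6: store(vec, 0, 3*c - 6)[w + 2] <= w - 3 ==> 2*store(vec, 0, 3*c - 6)[w + 2] <= -9
Before data[c] := 2*g + w: store(vec, 0, 3*c - 6)[w + 2] <= w - 3 ==> 2*store(vec, 0, 3*c - 6)[w + 2] <= -9
Before w := g - c - 3: store(vec, 0, 3*c - 6)[-c + g - 1] + c <= g - 6 ==> 2*store(vec, 0, 3*c - 6)[-c + g - 1] <= -9
Answer: WP = store(vec, 0, 3*c - 6)[-c + g - 1] + c <= g - 6 ==> 2*store(vec, 0, 3*c - 6)[-c + g - 1] <= -9


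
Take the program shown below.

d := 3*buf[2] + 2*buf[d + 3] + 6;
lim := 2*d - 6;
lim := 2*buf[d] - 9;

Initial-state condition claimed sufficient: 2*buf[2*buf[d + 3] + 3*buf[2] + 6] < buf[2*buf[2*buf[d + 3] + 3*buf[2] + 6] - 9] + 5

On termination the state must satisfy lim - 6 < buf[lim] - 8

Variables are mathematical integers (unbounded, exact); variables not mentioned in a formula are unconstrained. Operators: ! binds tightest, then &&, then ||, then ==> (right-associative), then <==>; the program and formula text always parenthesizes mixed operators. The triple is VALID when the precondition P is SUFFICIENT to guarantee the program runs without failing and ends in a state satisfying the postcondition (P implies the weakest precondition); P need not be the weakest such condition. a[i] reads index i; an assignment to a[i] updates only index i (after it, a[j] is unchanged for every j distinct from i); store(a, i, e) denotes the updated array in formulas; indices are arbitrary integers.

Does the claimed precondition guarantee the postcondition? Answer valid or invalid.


Working backward. After the program, the postcondition lim - 6 < buf[lim] - 8 must hold; in canonical form it is lim < buf[lim] - 2.
Before lim := 2*buf[d] - 9: 2*buf[d] < buf[2*buf[d] - 9] + 7
Before lim := 2*d - 6: 2*buf[d] < buf[2*buf[d] - 9] + 7
Before d := 3*buf[2] + 2*buf[d + 3] + 6: 2*buf[2*buf[d + 3] + 3*buf[2] + 6] < buf[2*buf[2*buf[d + 3] + 3*buf[2] + 6] - 9] + 7
The weakest precondition is 2*buf[2*buf[d + 3] + 3*buf[2] + 6] < buf[2*buf[2*buf[d + 3] + 3*buf[2] + 6] - 9] + 7.
Check whether 2*buf[2*buf[d + 3] + 3*buf[2] + 6] < buf[2*buf[2*buf[d + 3] + 3*buf[2] + 6] - 9] + 5 implies it.
Every state satisfying the precondition satisfies the weakest precondition: the implication holds.
Answer: valid


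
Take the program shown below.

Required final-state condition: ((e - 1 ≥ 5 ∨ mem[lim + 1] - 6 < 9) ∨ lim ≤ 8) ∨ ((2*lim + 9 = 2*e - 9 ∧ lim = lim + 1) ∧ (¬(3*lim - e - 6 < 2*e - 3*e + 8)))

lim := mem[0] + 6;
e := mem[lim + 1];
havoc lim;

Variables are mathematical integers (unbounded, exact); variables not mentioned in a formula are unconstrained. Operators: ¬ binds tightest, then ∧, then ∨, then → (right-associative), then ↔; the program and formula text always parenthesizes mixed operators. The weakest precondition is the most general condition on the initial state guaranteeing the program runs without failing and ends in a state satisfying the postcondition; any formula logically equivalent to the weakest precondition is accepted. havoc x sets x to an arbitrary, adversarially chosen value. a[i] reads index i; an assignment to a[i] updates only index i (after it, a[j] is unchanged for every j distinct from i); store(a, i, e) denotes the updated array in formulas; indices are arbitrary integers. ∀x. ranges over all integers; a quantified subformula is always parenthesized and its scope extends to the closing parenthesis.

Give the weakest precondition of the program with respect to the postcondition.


Working backward. After the program, the postcondition ((e - 1 ≥ 5 ∨ mem[lim + 1] - 6 < 9) ∨ lim ≤ 8) ∨ ((2*lim + 9 = 2*e - 9 ∧ lim = lim + 1) ∧ (¬(3*lim - e - 6 < 2*e - 3*e + 8))) must hold; in canonical form it is e ≥ 6 ∨ mem[lim + 1] < 15 ∨ lim ≤ 8.
Before havoc lim: ∀lim_1. (e ≥ 6 ∨ mem[lim_1 + 1] < 15 ∨ lim_1 ≤ 8)
Before e := mem[lim + 1]: ∀lim_1. (mem[lim + 1] ≥ 6 ∨ mem[lim_1 + 1] < 15 ∨ lim_1 ≤ 8)
Before lim := mem[0] + 6: ∀lim_1. (mem[mem[0] + 7] ≥ 6 ∨ mem[lim_1 + 1] < 15 ∨ lim_1 ≤ 8)
Answer: WP = ∀lim_1. (mem[mem[0] + 7] ≥ 6 ∨ mem[lim_1 + 1] < 15 ∨ lim_1 ≤ 8)


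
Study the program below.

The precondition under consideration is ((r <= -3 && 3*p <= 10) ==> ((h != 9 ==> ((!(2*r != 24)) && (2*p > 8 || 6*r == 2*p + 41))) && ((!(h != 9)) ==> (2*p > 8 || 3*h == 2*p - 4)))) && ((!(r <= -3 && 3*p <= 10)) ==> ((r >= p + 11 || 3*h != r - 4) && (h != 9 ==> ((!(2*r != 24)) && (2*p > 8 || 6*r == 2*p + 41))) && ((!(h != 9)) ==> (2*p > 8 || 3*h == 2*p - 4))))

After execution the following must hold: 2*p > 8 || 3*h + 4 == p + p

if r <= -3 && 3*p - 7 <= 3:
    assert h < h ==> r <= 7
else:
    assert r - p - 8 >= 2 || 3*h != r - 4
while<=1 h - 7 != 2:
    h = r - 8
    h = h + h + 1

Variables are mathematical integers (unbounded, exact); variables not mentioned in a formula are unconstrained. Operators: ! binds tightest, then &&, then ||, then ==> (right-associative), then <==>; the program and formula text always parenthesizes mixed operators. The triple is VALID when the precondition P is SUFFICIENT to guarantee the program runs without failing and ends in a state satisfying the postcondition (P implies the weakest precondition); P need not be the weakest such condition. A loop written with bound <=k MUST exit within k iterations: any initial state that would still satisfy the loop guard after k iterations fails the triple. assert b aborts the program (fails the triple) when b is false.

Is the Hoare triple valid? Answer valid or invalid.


Working backward. After the program, the postcondition 2*p > 8 || 3*h + 4 == p + p must hold; in canonical form it is 2*p > 8 || 3*h == 2*p - 4.
Before the loop (bound <=1), unroll the exhaustion recursion (WP_0 = exit-now case; WP_j = one more guarded iteration, up to j = 1):
  WP_0: (!(h != 9)) && (2*p > 8 || 3*h == 2*p - 4)
  WP_1: (h != 9 ==> ((!(2*r != 24)) && (2*p > 8 || 6*r == 2*p + 41))) && ((!(h != 9)) ==> (2*p > 8 || 3*h == 2*p - 4))
So before the loop: (h != 9 ==> ((!(2*r != 24)) && (2*p > 8 || 6*r == 2*p + 41))) && ((!(h != 9)) ==> (2*p > 8 || 3*h == 2*p - 4))
Then branch requires (h != 9 ==> ((!(2*r != 24)) && (2*p > 8 || 6*r == 2*p + 41))) && ((!(h != 9)) ==> (2*p > 8 || 3*h == 2*p - 4)); else branch requires (r >= p + 10 || 3*h != r - 4) && (h != 9 ==> ((!(2*r != 24)) && (2*p > 8 || 6*r == 2*p + 41))) && ((!(h != 9)) ==> (2*p > 8 || 3*h == 2*p - 4)).
Before the if: ((r <= -3 && 3*p <= 10) ==> ((h != 9 ==> ((!(2*r != 24)) && (2*p > 8 || 6*r == 2*p + 41))) && ((!(h != 9)) ==> (2*p > 8 || 3*h == 2*p - 4)))) && ((!(r <= -3 && 3*p <= 10)) ==> ((r >= p + 10 || 3*h != r - 4) && (h != 9 ==> ((!(2*r != 24)) && (2*p > 8 || 6*r == 2*p + 41))) && ((!(h != 9)) ==> (2*p > 8 || 3*h == 2*p - 4))))
The weakest precondition is ((r <= -3 && 3*p <= 10) ==> ((h != 9 ==> ((!(2*r != 24)) && (2*p > 8 || 6*r == 2*p + 41))) && ((!(h != 9)) ==> (2*p > 8 || 3*h == 2*p - 4)))) && ((!(r <= -3 && 3*p <= 10)) ==> ((r >= p + 10 || 3*h != r - 4) && (h != 9 ==> ((!(2*r != 24)) && (2*p > 8 || 6*r == 2*p + 41))) && ((!(h != 9)) ==> (2*p > 8 || 3*h == 2*p - 4)))).
Check whether ((r <= -3 && 3*p <= 10) ==> ((h != 9 ==> ((!(2*r != 24)) && (2*p > 8 || 6*r == 2*p + 41))) && ((!(h != 9)) ==> (2*p > 8 || 3*h == 2*p - 4)))) && ((!(r <= -3 && 3*p <= 10)) ==> ((r >= p + 11 || 3*h != r - 4) && (h != 9 ==> ((!(2*r != 24)) && (2*p > 8 || 6*r == 2*p + 41))) && ((!(h != 9)) ==> (2*p > 8 || 3*h == 2*p - 4)))) implies it.
Every state satisfying the precondition satisfies the weakest precondition: the implication holds.
Answer: valid


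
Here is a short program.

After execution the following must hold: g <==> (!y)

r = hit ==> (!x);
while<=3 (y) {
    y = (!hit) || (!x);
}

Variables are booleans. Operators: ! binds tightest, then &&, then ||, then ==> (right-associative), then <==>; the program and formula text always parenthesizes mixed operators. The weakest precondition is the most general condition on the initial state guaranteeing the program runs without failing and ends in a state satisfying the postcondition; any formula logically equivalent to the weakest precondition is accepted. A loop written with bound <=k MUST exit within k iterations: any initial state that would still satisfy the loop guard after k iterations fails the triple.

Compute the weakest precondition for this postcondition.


Working backward. After the program, g <==> (!y) must hold.
Before the loop (bound <=3), unroll the exhaustion recursion (WP_0 = exit-now case; WP_j = one more guarded iteration, up to j = 3):
  WP_0: (!y) && (g <==> (!y))
  WP_1: (y ==> ((!((!hit) || (!x))) && (g <==> (!((!hit) || (!x)))))) && ((!y) ==> (g <==> (!y)))
  WP_2: (y ==> ((((!hit) || (!x)) ==> ((!((!hit) || (!x))) && (g <==> (!((!hit) || (!x)))))) && ((!((!hit) || (!x))) ==> (g <==> (!((!hit) || (!x))))))) && ((!y) ==> (g <==> (!y)))
  WP_3: (y ==> ((((!hit) || (!x)) ==> ((((!hit) || (!x)) ==> ((!((!hit) || (!x))) && (g <==> (!((!hit) || (!x)))))) && ((!((!hit) || (!x))) ==> (g <==> (!((!hit) || (!x))))))) && ((!((!hit) || (!x))) ==> (g <==> (!((!hit) || (!x))))))) && ((!y) ==> (g <==> (!y)))
So before the loop: (y ==> ((((!hit) || (!x)) ==> ((((!hit) || (!x)) ==> ((!((!hit) || (!x))) && (g <==> (!((!hit) || (!x)))))) && ((!((!hit) || (!x))) ==> (g <==> (!((!hit) || (!x))))))) && ((!((!hit) || (!x))) ==> (g <==> (!((!hit) || (!x))))))) && ((!y) ==> (g <==> (!y)))
Before r := hit ==> (!x): (y ==> ((((!hit) || (!x)) ==> ((((!hit) || (!x)) ==> ((!((!hit) || (!x))) && (g <==> (!((!hit) || (!x)))))) && ((!((!hit) || (!x))) ==> (g <==> (!((!hit) || (!x))))))) && ((!((!hit) || (!x))) ==> (g <==> (!((!hit) || (!x))))))) && ((!y) ==> (g <==> (!y)))
Answer: WP = (y ==> ((((!hit) || (!x)) ==> ((((!hit) || (!x)) ==> ((!((!hit) || (!x))) && (g <==> (!((!hit) || (!x)))))) && ((!((!hit) || (!x))) ==> (g <==> (!((!hit) || (!x))))))) && ((!((!hit) || (!x))) ==> (g <==> (!((!hit) || (!x))))))) && ((!y) ==> (g <==> (!y)))


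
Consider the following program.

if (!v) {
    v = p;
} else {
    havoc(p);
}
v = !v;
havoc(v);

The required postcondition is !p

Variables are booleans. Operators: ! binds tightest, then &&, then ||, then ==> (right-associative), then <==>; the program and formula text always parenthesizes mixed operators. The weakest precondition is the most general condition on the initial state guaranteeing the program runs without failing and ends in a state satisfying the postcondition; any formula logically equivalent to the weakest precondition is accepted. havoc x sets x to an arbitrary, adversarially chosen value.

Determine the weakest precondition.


Working backward. After the program, !p must hold.
Before havoc v: !p
Before v := !v: !p
Then branch requires !p; else branch requires false.
Before the if: ((!v) ==> (!p)) && (!v)
Answer: WP = ((!v) ==> (!p)) && (!v)


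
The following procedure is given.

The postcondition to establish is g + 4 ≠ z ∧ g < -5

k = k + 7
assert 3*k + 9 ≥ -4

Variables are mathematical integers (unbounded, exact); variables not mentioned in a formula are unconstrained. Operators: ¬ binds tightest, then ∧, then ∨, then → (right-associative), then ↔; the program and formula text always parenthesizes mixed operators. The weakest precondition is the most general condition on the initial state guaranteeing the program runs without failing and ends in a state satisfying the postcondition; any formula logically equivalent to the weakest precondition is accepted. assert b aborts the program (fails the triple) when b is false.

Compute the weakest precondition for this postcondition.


Working backward. After the program, the postcondition g + 4 ≠ z ∧ g < -5 must hold; in canonical form it is g ≠ z - 4 ∧ g < -5.
Before assert 3*k + 9 ≥ -4: 3*k ≥ -13 ∧ g ≠ z - 4 ∧ g < -5
Before k := k + 7: 3*k ≥ -34 ∧ g ≠ z - 4 ∧ g < -5
Answer: WP = 3*k ≥ -34 ∧ g ≠ z - 4 ∧ g < -5


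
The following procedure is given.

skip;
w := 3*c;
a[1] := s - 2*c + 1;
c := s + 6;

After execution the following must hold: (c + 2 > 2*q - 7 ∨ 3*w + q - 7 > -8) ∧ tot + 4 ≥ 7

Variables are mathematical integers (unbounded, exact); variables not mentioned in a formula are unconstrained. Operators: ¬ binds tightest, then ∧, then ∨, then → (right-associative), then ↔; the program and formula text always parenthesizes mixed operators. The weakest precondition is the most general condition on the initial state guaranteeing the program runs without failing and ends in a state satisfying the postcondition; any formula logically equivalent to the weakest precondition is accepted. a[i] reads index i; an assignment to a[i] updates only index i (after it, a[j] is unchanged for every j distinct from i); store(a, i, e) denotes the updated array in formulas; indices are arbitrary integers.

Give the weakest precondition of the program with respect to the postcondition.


Working backward. After the program, the postcondition (c + 2 > 2*q - 7 ∨ 3*w + q - 7 > -8) ∧ tot + 4 ≥ 7 must hold; in canonical form it is (c > 2*q - 9 ∨ q + 3*w > -1) ∧ tot ≥ 3.
Before c := s + 6: (s > 2*q - 15 ∨ q + 3*w > -1) ∧ tot ≥ 3
Before a[1] := s - 2*c + 1: (s > 2*q - 15 ∨ q + 3*w > -1) ∧ tot ≥ 3
Before w := 3*c: (s > 2*q - 15 ∨ 9*c + q > -1) ∧ tot ≥ 3
Before skip: (s > 2*q - 15 ∨ 9*c + q > -1) ∧ tot ≥ 3
Answer: WP = (s > 2*q - 15 ∨ 9*c + q > -1) ∧ tot ≥ 3


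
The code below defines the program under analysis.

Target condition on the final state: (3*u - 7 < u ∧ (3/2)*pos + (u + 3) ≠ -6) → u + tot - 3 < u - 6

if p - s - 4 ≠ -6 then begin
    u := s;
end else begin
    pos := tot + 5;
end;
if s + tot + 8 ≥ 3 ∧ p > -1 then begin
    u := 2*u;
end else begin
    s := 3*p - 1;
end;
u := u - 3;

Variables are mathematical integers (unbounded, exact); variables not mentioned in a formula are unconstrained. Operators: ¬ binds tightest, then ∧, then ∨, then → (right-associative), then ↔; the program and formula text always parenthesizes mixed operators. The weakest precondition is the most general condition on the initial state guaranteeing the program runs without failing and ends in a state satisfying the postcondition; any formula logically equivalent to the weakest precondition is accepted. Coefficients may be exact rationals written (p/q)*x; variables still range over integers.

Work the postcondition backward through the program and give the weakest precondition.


Working backward. After the program, the postcondition (3*u - 7 < u ∧ (3/2)*pos + (u + 3) ≠ -6) → u + tot - 3 < u - 6 must hold; in canonical form it is (2*u < 7 ∧ (3/2)*pos + u ≠ -9) → tot < -3.
Before u := u - 3: (2*u < 13 ∧ (3/2)*pos + u ≠ -6) → tot < -3
Then branch requires (4*u < 13 ∧ (3/2)*pos + 2*u ≠ -6) → tot < -3; else branch requires (2*u < 13 ∧ (3/2)*pos + u ≠ -6) → tot < -3.
Before the if: ((s + tot ≥ -5 ∧ p > -1) → ((4*u < 13 ∧ (3/2)*pos + 2*u ≠ -6) → tot < -3)) ∧ ((¬(s + tot ≥ -5 ∧ p > -1)) → ((2*u < 13 ∧ (3/2)*pos + u ≠ -6) → tot < -3))
Then branch requires ((s + tot ≥ -5 ∧ p > -1) → ((4*s < 13 ∧ (3/2)*pos + 2*s ≠ -6) → tot < -3)) ∧ ((¬(s + tot ≥ -5 ∧ p > -1)) → ((2*s < 13 ∧ (3/2)*pos + s ≠ -6) → tot < -3)); else branch requires ((s + tot ≥ -5 ∧ p > -1) → ((4*u < 13 ∧ (3/2)*tot + 2*u ≠ -27/2) → tot < -3)) ∧ ((¬(s + tot ≥ -5 ∧ p > -1)) → ((2*u < 13 ∧ (3/2)*tot + u ≠ -27/2) → tot < -3)).
Before the if: (p ≠ s - 2 → (((s + tot ≥ -5 ∧ p > -1) → ((4*s < 13 ∧ (3/2)*pos + 2*s ≠ -6) → tot < -3)) ∧ ((¬(s + tot ≥ -5 ∧ p > -1)) → ((2*s < 13 ∧ (3/2)*pos + s ≠ -6) → tot < -3)))) ∧ ((¬(p ≠ s - 2)) → (((s + tot ≥ -5 ∧ p > -1) → ((4*u < 13 ∧ (3/2)*tot + 2*u ≠ -27/2) → tot < -3)) ∧ ((¬(s + tot ≥ -5 ∧ p > -1)) → ((2*u < 13 ∧ (3/2)*tot + u ≠ -27/2) → tot < -3))))
Answer: WP = (p ≠ s - 2 → (((s + tot ≥ -5 ∧ p > -1) → ((4*s < 13 ∧ (3/2)*pos + 2*s ≠ -6) → tot < -3)) ∧ ((¬(s + tot ≥ -5 ∧ p > -1)) → ((2*s < 13 ∧ (3/2)*pos + s ≠ -6) → tot < -3)))) ∧ ((¬(p ≠ s - 2)) → (((s + tot ≥ -5 ∧ p > -1) → ((4*u < 13 ∧ (3/2)*tot + 2*u ≠ -27/2) → tot < -3)) ∧ ((¬(s + tot ≥ -5 ∧ p > -1)) → ((2*u < 13 ∧ (3/2)*tot + u ≠ -27/2) → tot < -3))))


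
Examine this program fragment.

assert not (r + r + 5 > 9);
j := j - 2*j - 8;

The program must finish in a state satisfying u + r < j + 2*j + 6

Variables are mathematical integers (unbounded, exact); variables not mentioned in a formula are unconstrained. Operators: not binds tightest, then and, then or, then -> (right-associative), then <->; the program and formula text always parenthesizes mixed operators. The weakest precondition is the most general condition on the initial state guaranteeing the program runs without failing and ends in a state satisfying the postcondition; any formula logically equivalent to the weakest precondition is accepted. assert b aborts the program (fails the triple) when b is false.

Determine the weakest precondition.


Working backward. After the program, the postcondition u + r < j + 2*j + 6 must hold; in canonical form it is r + u < 3*j + 6.
Before j := j - 2*j - 8: 3*j + r + u < -18
Before assert not (r + r + 5 > 9): (not (2*r > 4)) and 3*j + r + u < -18
Answer: WP = (not (2*r > 4)) and 3*j + r + u < -18


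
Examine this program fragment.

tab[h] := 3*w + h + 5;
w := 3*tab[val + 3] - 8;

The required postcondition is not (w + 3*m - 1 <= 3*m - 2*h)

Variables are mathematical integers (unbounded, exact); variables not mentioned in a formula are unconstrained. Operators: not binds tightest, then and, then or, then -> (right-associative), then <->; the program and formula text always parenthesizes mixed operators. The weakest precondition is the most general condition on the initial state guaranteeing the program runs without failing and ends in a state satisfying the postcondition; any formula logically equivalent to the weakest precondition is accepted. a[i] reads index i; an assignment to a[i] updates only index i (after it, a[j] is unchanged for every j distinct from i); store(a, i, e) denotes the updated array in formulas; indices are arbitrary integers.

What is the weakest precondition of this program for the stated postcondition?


Working backward. After the program, the postcondition not (w + 3*m - 1 <= 3*m - 2*h) must hold; in canonical form it is not (2*h + w <= 1).
Before w := 3*tab[val + 3] - 8: not (3*tab[val + 3] + 2*h <= 9)
Before tab[h] := 3*w + h + 5: not (3*store(tab, h, h + 3*w + 5)[val + 3] + 2*h <= 9)
Answer: WP = not (3*store(tab, h, h + 3*w + 5)[val + 3] + 2*h <= 9)


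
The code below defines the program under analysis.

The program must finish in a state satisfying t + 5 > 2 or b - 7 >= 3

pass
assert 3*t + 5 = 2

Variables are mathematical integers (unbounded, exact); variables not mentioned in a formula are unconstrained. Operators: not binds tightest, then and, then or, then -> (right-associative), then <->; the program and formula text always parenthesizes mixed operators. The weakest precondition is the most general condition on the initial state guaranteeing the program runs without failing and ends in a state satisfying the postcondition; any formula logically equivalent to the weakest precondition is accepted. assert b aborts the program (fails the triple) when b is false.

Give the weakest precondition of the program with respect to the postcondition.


Working backward. After the program, the postcondition t + 5 > 2 or b - 7 >= 3 must hold; in canonical form it is t > -3 or b >= 10.
Before assert 3*t + 5 = 2: 3*t = -3 and (t > -3 or b >= 10)
Before skip: 3*t = -3 and (t > -3 or b >= 10)
Answer: WP = 3*t = -3 and (t > -3 or b >= 10)


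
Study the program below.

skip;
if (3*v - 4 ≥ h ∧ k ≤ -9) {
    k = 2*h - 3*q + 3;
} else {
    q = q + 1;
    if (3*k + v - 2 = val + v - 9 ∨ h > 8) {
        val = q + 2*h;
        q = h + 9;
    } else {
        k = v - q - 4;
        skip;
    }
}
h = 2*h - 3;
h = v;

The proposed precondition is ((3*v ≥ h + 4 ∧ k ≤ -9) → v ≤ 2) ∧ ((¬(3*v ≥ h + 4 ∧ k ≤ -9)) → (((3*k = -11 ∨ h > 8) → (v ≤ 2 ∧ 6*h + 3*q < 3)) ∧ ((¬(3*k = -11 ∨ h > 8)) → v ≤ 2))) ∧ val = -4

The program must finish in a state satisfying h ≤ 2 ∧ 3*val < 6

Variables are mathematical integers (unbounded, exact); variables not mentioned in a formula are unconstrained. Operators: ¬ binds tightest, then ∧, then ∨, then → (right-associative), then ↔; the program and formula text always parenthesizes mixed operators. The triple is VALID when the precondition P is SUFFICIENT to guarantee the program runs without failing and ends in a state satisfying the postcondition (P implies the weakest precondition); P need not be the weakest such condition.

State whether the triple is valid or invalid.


Working backward. After the program, h ≤ 2 ∧ 3*val < 6 must hold.
Before h := v: v ≤ 2 ∧ 3*val < 6
Before h := 2*h - 3: v ≤ 2 ∧ 3*val < 6
Then branch requires v ≤ 2 ∧ 3*val < 6; else branch requires ((3*k = val - 7 ∨ h > 8) → (v ≤ 2 ∧ 6*h + 3*q < 3)) ∧ ((¬(3*k = val - 7 ∨ h > 8)) → (v ≤ 2 ∧ 3*val < 6)).
Before the if: ((3*v ≥ h + 4 ∧ k ≤ -9) → (v ≤ 2 ∧ 3*val < 6)) ∧ ((¬(3*v ≥ h + 4 ∧ k ≤ -9)) → (((3*k = val - 7 ∨ h > 8) → (v ≤ 2 ∧ 6*h + 3*q < 3)) ∧ ((¬(3*k = val - 7 ∨ h > 8)) → (v ≤ 2 ∧ 3*val < 6))))
Before skip: ((3*v ≥ h + 4 ∧ k ≤ -9) → (v ≤ 2 ∧ 3*val < 6)) ∧ ((¬(3*v ≥ h + 4 ∧ k ≤ -9)) → (((3*k = val - 7 ∨ h > 8) → (v ≤ 2 ∧ 6*h + 3*q < 3)) ∧ ((¬(3*k = val - 7 ∨ h > 8)) → (v ≤ 2 ∧ 3*val < 6))))
The weakest precondition is ((3*v ≥ h + 4 ∧ k ≤ -9) → (v ≤ 2 ∧ 3*val < 6)) ∧ ((¬(3*v ≥ h + 4 ∧ k ≤ -9)) → (((3*k = val - 7 ∨ h > 8) → (v ≤ 2 ∧ 6*h + 3*q < 3)) ∧ ((¬(3*k = val - 7 ∨ h > 8)) → (v ≤ 2 ∧ 3*val < 6)))).
Check whether ((3*v ≥ h + 4 ∧ k ≤ -9) → v ≤ 2) ∧ ((¬(3*v ≥ h + 4 ∧ k ≤ -9)) → (((3*k = -11 ∨ h > 8) → (v ≤ 2 ∧ 6*h + 3*q < 3)) ∧ ((¬(3*k = -11 ∨ h > 8)) → v ≤ 2))) ∧ val = -4 implies it.
Every state satisfying the precondition satisfies the weakest precondition: the implication holds.
Answer: valid


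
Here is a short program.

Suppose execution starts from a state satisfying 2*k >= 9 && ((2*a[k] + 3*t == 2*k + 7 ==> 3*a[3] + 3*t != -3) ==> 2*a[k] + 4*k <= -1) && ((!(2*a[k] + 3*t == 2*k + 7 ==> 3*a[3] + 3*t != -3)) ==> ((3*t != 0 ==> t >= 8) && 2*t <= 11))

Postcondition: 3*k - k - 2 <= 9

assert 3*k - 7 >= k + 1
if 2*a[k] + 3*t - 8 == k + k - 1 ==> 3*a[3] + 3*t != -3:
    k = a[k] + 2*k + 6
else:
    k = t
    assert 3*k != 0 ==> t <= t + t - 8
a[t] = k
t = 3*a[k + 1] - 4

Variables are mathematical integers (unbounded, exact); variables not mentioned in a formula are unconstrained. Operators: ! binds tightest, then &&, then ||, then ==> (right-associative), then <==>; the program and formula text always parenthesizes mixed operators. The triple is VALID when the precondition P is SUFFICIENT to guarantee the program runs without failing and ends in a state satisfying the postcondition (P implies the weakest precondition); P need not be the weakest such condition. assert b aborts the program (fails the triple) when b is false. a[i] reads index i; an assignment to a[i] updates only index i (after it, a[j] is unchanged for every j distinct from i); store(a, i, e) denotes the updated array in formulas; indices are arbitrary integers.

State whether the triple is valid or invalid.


Working backward. After the program, the postcondition 3*k - k - 2 <= 9 must hold; in canonical form it is 2*k <= 11.
Before t := 3*a[k + 1] - 4: 2*k <= 11
Before a[t] := k: 2*k <= 11
Then branch requires 2*a[k] + 4*k <= -1; else branch requires (3*t != 0 ==> t >= 8) && 2*t <= 11.
Before the if: ((2*a[k] + 3*t == 2*k + 7 ==> 3*a[3] + 3*t != -3) ==> 2*a[k] + 4*k <= -1) && ((!(2*a[k] + 3*t == 2*k + 7 ==> 3*a[3] + 3*t != -3)) ==> ((3*t != 0 ==> t >= 8) && 2*t <= 11))
Before assert 3*k - 7 >= k + 1: 2*k >= 8 && ((2*a[k] + 3*t == 2*k + 7 ==> 3*a[3] + 3*t != -3) ==> 2*a[k] + 4*k <= -1) && ((!(2*a[k] + 3*t == 2*k + 7 ==> 3*a[3] + 3*t != -3)) ==> ((3*t != 0 ==> t >= 8) && 2*t <= 11))
The weakest precondition is 2*k >= 8 && ((2*a[k] + 3*t == 2*k + 7 ==> 3*a[3] + 3*t != -3) ==> 2*a[k] + 4*k <= -1) && ((!(2*a[k] + 3*t == 2*k + 7 ==> 3*a[3] + 3*t != -3)) ==> ((3*t != 0 ==> t >= 8) && 2*t <= 11)).
Check whether 2*k >= 9 && ((2*a[k] + 3*t == 2*k + 7 ==> 3*a[3] + 3*t != -3) ==> 2*a[k] + 4*k <= -1) && ((!(2*a[k] + 3*t == 2*k + 7 ==> 3*a[3] + 3*t != -3)) ==> ((3*t != 0 ==> t >= 8) && 2*t <= 11)) implies it.
Every state satisfying the precondition satisfies the weakest precondition: the implication holds.
Answer: valid


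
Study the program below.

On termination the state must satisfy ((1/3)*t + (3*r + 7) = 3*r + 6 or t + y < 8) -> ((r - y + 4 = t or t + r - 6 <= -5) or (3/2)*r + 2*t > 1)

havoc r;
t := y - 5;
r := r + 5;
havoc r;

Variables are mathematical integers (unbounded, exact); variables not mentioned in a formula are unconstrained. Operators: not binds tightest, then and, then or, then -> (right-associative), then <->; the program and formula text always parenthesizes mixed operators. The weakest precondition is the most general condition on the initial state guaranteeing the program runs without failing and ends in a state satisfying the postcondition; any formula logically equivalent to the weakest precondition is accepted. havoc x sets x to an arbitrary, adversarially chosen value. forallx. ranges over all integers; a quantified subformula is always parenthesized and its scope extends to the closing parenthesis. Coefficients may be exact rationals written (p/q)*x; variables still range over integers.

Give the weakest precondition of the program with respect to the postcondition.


Working backward. After the program, the postcondition ((1/3)*t + (3*r + 7) = 3*r + 6 or t + y < 8) -> ((r - y + 4 = t or t + r - 6 <= -5) or (3/2)*r + 2*t > 1) must hold; in canonical form it is ((1/3)*t = -1 or t + y < 8) -> (r = t + y - 4 or r + t <= 1 or (3/2)*r + 2*t > 1).
Before havoc r: forall r_1. (((1/3)*t = -1 or t + y < 8) -> (r_1 = t + y - 4 or r_1 + t <= 1 or (3/2)*r_1 + 2*t > 1))
Before r := r + 5: forall r_1. (((1/3)*t = -1 or t + y < 8) -> (r_1 = t + y - 4 or r_1 + t <= 1 or (3/2)*r_1 + 2*t > 1))
Before t := y - 5: forall r_1. (((1/3)*y = 2/3 or 2*y < 13) -> (r_1 = 2*y - 9 or r_1 + y <= 6 or (3/2)*r_1 + 2*y > 11))
Before havoc r: forall r_1. (((1/3)*y = 2/3 or 2*y < 13) -> (r_1 = 2*y - 9 or r_1 + y <= 6 or (3/2)*r_1 + 2*y > 11))
Answer: WP = forall r_1. (((1/3)*y = 2/3 or 2*y < 13) -> (r_1 = 2*y - 9 or r_1 + y <= 6 or (3/2)*r_1 + 2*y > 11))


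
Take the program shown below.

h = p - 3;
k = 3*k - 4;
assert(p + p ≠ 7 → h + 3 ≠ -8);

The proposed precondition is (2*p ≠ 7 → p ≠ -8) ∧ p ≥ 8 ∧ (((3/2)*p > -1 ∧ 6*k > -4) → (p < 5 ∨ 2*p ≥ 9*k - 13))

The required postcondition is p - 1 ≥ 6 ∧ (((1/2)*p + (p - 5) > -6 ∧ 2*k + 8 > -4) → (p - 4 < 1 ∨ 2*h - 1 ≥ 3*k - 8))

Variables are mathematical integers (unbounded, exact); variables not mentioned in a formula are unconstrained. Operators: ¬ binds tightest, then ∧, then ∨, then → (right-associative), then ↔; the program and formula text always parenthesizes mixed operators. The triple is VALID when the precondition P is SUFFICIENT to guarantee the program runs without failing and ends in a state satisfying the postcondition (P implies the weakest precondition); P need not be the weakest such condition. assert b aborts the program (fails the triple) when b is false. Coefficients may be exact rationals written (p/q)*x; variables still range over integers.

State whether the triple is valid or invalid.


Working backward. After the program, the postcondition p - 1 ≥ 6 ∧ (((1/2)*p + (p - 5) > -6 ∧ 2*k + 8 > -4) → (p - 4 < 1 ∨ 2*h - 1 ≥ 3*k - 8)) must hold; in canonical form it is p ≥ 7 ∧ (((3/2)*p > -1 ∧ 2*k > -12) → (p < 5 ∨ 2*h ≥ 3*k - 7)).
Before assert p + p ≠ 7 → h + 3 ≠ -8: (2*p ≠ 7 → h ≠ -11) ∧ p ≥ 7 ∧ (((3/2)*p > -1 ∧ 2*k > -12) → (p < 5 ∨ 2*h ≥ 3*k - 7))
Before k := 3*k - 4: (2*p ≠ 7 → h ≠ -11) ∧ p ≥ 7 ∧ (((3/2)*p > -1 ∧ 6*k > -4) → (p < 5 ∨ 2*h ≥ 9*k - 19))
Before h := p - 3: (2*p ≠ 7 → p ≠ -8) ∧ p ≥ 7 ∧ (((3/2)*p > -1 ∧ 6*k > -4) → (p < 5 ∨ 2*p ≥ 9*k - 13))
The weakest precondition is (2*p ≠ 7 → p ≠ -8) ∧ p ≥ 7 ∧ (((3/2)*p > -1 ∧ 6*k > -4) → (p < 5 ∨ 2*p ≥ 9*k - 13)).
Check whether (2*p ≠ 7 → p ≠ -8) ∧ p ≥ 8 ∧ (((3/2)*p > -1 ∧ 6*k > -4) → (p < 5 ∨ 2*p ≥ 9*k - 13)) implies it.
Every state satisfying the precondition satisfies the weakest precondition: the implication holds.
Answer: valid


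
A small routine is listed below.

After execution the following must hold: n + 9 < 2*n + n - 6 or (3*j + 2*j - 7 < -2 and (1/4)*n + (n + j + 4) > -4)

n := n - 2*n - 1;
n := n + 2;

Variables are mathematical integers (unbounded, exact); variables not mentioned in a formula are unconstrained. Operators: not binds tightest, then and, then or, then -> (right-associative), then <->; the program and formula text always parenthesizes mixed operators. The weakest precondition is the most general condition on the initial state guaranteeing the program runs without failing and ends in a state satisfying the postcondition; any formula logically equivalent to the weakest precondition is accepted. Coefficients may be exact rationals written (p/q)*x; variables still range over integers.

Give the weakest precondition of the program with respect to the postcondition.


Working backward. After the program, the postcondition n + 9 < 2*n + n - 6 or (3*j + 2*j - 7 < -2 and (1/4)*n + (n + j + 4) > -4) must hold; in canonical form it is 2*n > 15 or (5*j < 5 and j + (5/4)*n > -8).
Before n := n + 2: 2*n > 11 or (5*j < 5 and j + (5/4)*n > -21/2)
Before n := n - 2*n - 1: 2*n < -13 or (5*j < 5 and j > (5/4)*n - 37/4)
Answer: WP = 2*n < -13 or (5*j < 5 and j > (5/4)*n - 37/4)


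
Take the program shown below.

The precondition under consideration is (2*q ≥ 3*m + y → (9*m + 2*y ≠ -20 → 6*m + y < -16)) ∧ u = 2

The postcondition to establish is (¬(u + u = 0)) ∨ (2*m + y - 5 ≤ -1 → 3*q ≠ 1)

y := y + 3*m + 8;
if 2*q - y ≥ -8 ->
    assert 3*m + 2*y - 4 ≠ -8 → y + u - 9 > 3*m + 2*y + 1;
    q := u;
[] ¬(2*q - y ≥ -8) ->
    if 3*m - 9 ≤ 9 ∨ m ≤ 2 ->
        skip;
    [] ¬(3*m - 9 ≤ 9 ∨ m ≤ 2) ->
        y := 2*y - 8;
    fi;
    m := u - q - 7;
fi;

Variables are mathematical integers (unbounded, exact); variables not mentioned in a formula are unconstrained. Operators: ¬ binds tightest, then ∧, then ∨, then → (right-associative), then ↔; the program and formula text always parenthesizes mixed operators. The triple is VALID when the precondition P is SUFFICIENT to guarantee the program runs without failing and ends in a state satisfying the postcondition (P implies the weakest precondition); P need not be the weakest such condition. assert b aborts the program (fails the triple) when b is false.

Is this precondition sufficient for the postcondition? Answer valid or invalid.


Working backward. After the program, the postcondition (¬(u + u = 0)) ∨ (2*m + y - 5 ≤ -1 → 3*q ≠ 1) must hold; in canonical form it is (¬(2*u = 0)) ∨ (2*m + y ≤ 4 → 3*q ≠ 1).
Then branch requires (3*m + 2*y ≠ -4 → u > 3*m + y + 10) ∧ ((¬(2*u = 0)) ∨ (2*m + y ≤ 4 → 3*u ≠ 1)); else branch requires ((3*m ≤ 18 ∨ m ≤ 2) → ((¬(2*u = 0)) ∨ (2*u + y ≤ 2*q + 18 → 3*q ≠ 1))) ∧ ((¬(3*m ≤ 18 ∨ m ≤ 2)) → ((¬(2*u = 0)) ∨ (2*u + 2*y ≤ 2*q + 26 → 3*q ≠ 1))).
Before the if: (2*q ≥ y - 8 → ((3*m + 2*y ≠ -4 → u > 3*m + y + 10) ∧ ((¬(2*u = 0)) ∨ (2*m + y ≤ 4 → 3*u ≠ 1)))) ∧ ((¬(2*q ≥ y - 8)) → (((3*m ≤ 18 ∨ m ≤ 2) → ((¬(2*u = 0)) ∨ (2*u + y ≤ 2*q + 18 → 3*q ≠ 1))) ∧ ((¬(3*m ≤ 18 ∨ m ≤ 2)) → ((¬(2*u = 0)) ∨ (2*u + 2*y ≤ 2*q + 26 → 3*q ≠ 1)))))
Before y := y + 3*m + 8: (2*q ≥ 3*m + y → ((9*m + 2*y ≠ -20 → u > 6*m + y + 18) ∧ ((¬(2*u = 0)) ∨ (5*m + y ≤ -4 → 3*u ≠ 1)))) ∧ ((¬(2*q ≥ 3*m + y)) → (((3*m ≤ 18 ∨ m ≤ 2) → ((¬(2*u = 0)) ∨ (3*m + 2*u + y ≤ 2*q + 10 → 3*q ≠ 1))) ∧ ((¬(3*m ≤ 18 ∨ m ≤ 2)) → ((¬(2*u = 0)) ∨ (6*m + 2*u + 2*y ≤ 2*q + 10 → 3*q ≠ 1)))))
The weakest precondition is (2*q ≥ 3*m + y → ((9*m + 2*y ≠ -20 → u > 6*m + y + 18) ∧ ((¬(2*u = 0)) ∨ (5*m + y ≤ -4 → 3*u ≠ 1)))) ∧ ((¬(2*q ≥ 3*m + y)) → (((3*m ≤ 18 ∨ m ≤ 2) → ((¬(2*u = 0)) ∨ (3*m + 2*u + y ≤ 2*q + 10 → 3*q ≠ 1))) ∧ ((¬(3*m ≤ 18 ∨ m ≤ 2)) → ((¬(2*u = 0)) ∨ (6*m + 2*u + 2*y ≤ 2*q + 10 → 3*q ≠ 1))))).
Check whether (2*q ≥ 3*m + y → (9*m + 2*y ≠ -20 → 6*m + y < -16)) ∧ u = 2 implies it.
Every state satisfying the precondition satisfies the weakest precondition: the implication holds.
Answer: valid


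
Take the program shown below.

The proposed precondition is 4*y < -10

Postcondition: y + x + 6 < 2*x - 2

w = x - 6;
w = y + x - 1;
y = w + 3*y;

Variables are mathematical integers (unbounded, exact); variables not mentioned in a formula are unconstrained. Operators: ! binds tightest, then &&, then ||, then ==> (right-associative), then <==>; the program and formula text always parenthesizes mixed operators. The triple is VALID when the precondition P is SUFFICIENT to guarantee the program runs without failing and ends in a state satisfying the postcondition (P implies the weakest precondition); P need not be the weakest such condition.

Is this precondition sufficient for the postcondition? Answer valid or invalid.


Working backward. After the program, the postcondition y + x + 6 < 2*x - 2 must hold; in canonical form it is y < x - 8.
Before y := w + 3*y: w + 3*y < x - 8
Before w := y + x - 1: 4*y < -7
Before w := x - 6: 4*y < -7
The weakest precondition is 4*y < -7.
Check whether 4*y < -10 implies it.
Every state satisfying the precondition satisfies the weakest precondition: the implication holds.
Answer: valid


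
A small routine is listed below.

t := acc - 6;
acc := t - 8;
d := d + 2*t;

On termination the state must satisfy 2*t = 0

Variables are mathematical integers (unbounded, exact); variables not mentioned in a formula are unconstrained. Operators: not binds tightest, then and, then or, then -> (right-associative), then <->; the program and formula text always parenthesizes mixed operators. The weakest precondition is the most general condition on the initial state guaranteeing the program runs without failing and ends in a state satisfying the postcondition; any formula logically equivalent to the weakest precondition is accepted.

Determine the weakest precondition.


Working backward. After the program, 2*t = 0 must hold.
Before d := d + 2*t: 2*t = 0
Before acc := t - 8: 2*t = 0
Before t := acc - 6: 2*acc = 12
Answer: WP = 2*acc = 12


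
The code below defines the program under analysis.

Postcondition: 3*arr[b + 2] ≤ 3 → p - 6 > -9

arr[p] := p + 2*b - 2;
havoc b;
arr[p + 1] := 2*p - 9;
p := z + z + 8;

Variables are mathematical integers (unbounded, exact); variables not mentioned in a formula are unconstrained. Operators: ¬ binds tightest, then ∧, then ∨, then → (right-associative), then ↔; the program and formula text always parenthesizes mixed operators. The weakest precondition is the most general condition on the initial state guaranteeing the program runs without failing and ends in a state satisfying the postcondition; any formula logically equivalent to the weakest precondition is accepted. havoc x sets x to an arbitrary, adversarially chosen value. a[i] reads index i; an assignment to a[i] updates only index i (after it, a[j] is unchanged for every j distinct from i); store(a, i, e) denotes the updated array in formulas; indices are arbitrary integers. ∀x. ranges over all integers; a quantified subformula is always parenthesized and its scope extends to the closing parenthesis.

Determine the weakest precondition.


Working backward. After the program, the postcondition 3*arr[b + 2] ≤ 3 → p - 6 > -9 must hold; in canonical form it is 3*arr[b + 2] ≤ 3 → p > -3.
Before p := z + z + 8: 3*arr[b + 2] ≤ 3 → 2*z > -11
Before arr[p + 1] := 2*p - 9: 3*store(arr, p + 1, 2*p - 9)[b + 2] ≤ 3 → 2*z > -11
Before havoc b: ∀b_1. (3*store(arr, p + 1, 2*p - 9)[b_1 + 2] ≤ 3 → 2*z > -11)
Before arr[p] := p + 2*b - 2: ∀b_1. (3*store(store(arr, p, 2*b + p - 2), p + 1, 2*p - 9)[b_1 + 2] ≤ 3 → 2*z > -11)
Answer: WP = ∀b_1. (3*store(store(arr, p, 2*b + p - 2), p + 1, 2*p - 9)[b_1 + 2] ≤ 3 → 2*z > -11)
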